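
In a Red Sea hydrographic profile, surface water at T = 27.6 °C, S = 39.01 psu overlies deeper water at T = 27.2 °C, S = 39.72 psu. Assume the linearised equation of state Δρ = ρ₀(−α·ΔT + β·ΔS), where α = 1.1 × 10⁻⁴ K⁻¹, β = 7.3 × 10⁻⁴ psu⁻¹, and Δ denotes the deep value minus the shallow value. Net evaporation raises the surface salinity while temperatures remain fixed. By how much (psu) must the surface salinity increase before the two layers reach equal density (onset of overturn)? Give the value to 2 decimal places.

0.77 psu

Neutral buoyancy requires −α(T_deep − T_surf) + β(S_deep − S_surf′) = 0.
S_surf′ = S_deep − (α/β)·ΔT = 39.72 − (1.1 × 10⁻⁴/7.3 × 10⁻⁴)·(-0.4) = 39.7803 psu.
Increase required: 39.7803 − 39.01 = 0.7703 psu.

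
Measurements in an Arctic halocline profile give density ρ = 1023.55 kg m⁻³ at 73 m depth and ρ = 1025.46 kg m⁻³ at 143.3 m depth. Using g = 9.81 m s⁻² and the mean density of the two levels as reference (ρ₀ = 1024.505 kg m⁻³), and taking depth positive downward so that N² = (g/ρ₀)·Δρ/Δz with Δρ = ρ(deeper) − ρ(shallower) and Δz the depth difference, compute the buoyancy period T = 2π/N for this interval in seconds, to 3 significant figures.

390 s

Δρ = 1025.46 − 1023.55 = 1.91 kg m⁻³ over Δz = 143.3 − 73 = 70.3 m.
N² = (9.81/1024.505) × (1.91/70.3) = 2.6016 × 10⁻⁴ s⁻².
N = √(2.6016 × 10⁻⁴) = 0.016129 rad s⁻¹, so T = 2π/N = 389.56 s ≈ 390 s.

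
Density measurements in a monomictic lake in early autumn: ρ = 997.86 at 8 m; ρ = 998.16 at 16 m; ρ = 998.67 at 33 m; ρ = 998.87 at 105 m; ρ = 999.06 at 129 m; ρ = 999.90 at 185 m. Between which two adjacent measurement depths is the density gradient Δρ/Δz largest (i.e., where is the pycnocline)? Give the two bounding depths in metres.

8–16 m

Compute the density gradient over each adjacent pair:
  8–16 m: Δρ/Δz = 0.30/8 = 0.037 kg m⁻⁴
  16–33 m: Δρ/Δz = 0.51/17 = 0.030 kg m⁻⁴
  33–105 m: Δρ/Δz = 0.20/72 = 2.8 × 10⁻³ kg m⁻⁴
  105–129 m: Δρ/Δz = 0.19/24 = 7.9 × 10⁻³ kg m⁻⁴
  129–185 m: Δρ/Δz = 0.84/56 = 0.015 kg m⁻⁴
The largest gradient is in the 8–16 m interval — the pycnocline.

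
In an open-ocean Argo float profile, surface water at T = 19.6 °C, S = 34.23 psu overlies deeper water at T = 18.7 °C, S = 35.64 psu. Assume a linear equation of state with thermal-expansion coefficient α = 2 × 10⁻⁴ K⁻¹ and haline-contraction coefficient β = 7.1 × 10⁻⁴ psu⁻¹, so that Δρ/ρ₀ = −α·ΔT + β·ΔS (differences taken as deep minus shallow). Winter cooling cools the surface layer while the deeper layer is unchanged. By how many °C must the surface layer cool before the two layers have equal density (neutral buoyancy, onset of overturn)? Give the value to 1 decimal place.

Neutral buoyancy requires Δρ = 0, i.e. −α(T_deep − T_surf′) + β(S_deep − S_surf) = 0.
T_surf′ = T_deep − (β/α)·ΔS = 18.7 − (7.1 × 10⁻⁴/2 × 10⁻⁴)·(+1.41) = 13.694 °C.
Cooling required: 19.6 − (13.694) = 5.906 °C.

5.9 °C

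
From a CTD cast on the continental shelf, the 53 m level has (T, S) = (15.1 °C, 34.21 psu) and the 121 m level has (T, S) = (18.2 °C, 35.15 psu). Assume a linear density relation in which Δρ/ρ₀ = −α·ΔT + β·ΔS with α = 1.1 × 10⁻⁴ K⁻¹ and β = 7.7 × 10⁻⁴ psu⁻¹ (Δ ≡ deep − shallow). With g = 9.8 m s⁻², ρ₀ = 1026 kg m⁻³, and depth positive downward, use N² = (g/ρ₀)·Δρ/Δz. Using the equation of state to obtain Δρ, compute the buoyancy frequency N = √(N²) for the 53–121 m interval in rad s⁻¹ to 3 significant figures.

ΔT = +3.1 K, ΔS = +0.94 psu (deep − shallow).
Δρ/ρ₀ = −αΔT + βΔS = -3.41 × 10⁻⁴ + 7.238 × 10⁻⁴ = 3.828 × 10⁻⁴, so Δρ ≈ 0.3928 kg m⁻³.
N² = (g/ρ₀)·Δρ/Δz = g·(Δρ/ρ₀)/Δz = 9.8 × 3.828 × 10⁻⁴ / 68 = 5.5168 × 10⁻⁵ s⁻².
N = √(5.5168 × 10⁻⁵) = 7.4275 × 10⁻³ rad s⁻¹ ≈ 7.43 × 10⁻³ rad s⁻¹.

7.43 × 10⁻³ rad s⁻¹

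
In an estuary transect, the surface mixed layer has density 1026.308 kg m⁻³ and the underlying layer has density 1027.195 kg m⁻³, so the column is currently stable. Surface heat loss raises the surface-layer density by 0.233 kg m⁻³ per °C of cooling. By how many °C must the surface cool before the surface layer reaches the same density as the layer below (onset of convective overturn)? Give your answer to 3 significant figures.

3.81 °C

Density deficit of the surface layer: 1027.195 − 1026.308 = 0.887 kg m⁻³.
Required change = 0.887 / 0.233 = 3.81 °C.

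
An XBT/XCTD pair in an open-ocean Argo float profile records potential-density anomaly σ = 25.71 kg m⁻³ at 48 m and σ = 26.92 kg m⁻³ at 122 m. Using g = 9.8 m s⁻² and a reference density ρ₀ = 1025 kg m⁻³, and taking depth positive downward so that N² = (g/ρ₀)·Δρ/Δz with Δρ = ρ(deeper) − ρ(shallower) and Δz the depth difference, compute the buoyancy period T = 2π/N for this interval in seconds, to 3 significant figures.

503 s

Δρ = 1026.92 − 1025.71 = 1.21 kg m⁻³ over Δz = 122 − 48 = 74 m.
N² = (9.8/1025) × (1.21/74) = 1.5633 × 10⁻⁴ s⁻².
N = √(1.5633 × 10⁻⁴) = 0.012503 rad s⁻¹, so T = 2π/N = 502.53 s ≈ 503 s.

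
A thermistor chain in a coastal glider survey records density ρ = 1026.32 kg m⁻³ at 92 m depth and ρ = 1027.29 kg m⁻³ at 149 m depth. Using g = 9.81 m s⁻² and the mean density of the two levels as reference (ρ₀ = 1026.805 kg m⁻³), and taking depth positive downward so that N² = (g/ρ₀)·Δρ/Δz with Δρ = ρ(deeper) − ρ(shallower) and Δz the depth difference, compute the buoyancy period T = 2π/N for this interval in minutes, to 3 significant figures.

Δρ = 1027.29 − 1026.32 = 0.97 kg m⁻³ over Δz = 149 − 92 = 57 m.
N² = (9.81/1026.805) × (0.97/57) = 1.6258 × 10⁻⁴ s⁻².
N = √(1.6258 × 10⁻⁴) = 0.012751 rad s⁻¹, so T = 2π/N = 492.76 s = 8.2127 min ≈ 8.21 min.

8.21 min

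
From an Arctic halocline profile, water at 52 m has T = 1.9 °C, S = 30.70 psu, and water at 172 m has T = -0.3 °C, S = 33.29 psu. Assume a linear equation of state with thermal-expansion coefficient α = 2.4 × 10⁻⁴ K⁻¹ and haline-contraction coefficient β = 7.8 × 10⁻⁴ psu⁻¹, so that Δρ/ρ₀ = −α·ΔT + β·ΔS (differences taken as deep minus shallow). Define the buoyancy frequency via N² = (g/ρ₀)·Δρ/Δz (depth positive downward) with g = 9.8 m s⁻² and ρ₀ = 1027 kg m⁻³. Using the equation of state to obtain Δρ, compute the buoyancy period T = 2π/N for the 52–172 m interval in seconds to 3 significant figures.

436 s

ΔT = -2.2 K, ΔS = +2.59 psu (deep − shallow).
Δρ/ρ₀ = −αΔT + βΔS = 5.28 × 10⁻⁴ + 2.0202 × 10⁻³ = 2.5482 × 10⁻³, so Δρ ≈ 2.617 kg m⁻³.
N² = (g/ρ₀)·Δρ/Δz = g·(Δρ/ρ₀)/Δz = 9.8 × 2.5482 × 10⁻³ / 120 = 2.0810 × 10⁻⁴ s⁻².
N = √(2.0810 × 10⁻⁴) = 0.014426 rad s⁻¹ → T = 2π/N = 435.55 s ≈ 436 s.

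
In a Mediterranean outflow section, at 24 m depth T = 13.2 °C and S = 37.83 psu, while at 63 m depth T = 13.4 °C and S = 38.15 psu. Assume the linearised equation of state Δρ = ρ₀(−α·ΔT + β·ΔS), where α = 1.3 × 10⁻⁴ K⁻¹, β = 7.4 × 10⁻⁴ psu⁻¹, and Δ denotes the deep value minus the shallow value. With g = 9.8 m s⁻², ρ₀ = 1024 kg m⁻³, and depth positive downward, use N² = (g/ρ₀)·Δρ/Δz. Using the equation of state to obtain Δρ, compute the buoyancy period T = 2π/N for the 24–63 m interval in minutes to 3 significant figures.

ΔT = +0.2 K, ΔS = +0.32 psu (deep − shallow).
Δρ/ρ₀ = −αΔT + βΔS = -2.60 × 10⁻⁵ + 2.368 × 10⁻⁴ = 2.108 × 10⁻⁴, so Δρ ≈ 0.2159 kg m⁻³.
N² = (g/ρ₀)·Δρ/Δz = g·(Δρ/ρ₀)/Δz = 9.8 × 2.108 × 10⁻⁴ / 39 = 5.2970 × 10⁻⁵ s⁻².
N = √(5.2970 × 10⁻⁵) = 7.2780 × 10⁻³ rad s⁻¹ → T = 2π/N = 863.31 s = 14.388 min ≈ 14.4 min.

14.4 min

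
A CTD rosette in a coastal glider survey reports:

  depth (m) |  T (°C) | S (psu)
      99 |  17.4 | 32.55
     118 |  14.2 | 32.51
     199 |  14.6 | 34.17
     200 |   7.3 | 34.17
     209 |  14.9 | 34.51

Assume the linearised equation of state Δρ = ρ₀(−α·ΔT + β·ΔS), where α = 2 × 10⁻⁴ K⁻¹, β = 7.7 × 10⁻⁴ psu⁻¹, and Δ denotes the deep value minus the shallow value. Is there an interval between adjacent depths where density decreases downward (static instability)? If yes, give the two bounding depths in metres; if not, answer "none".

Evaluate Δρ/ρ₀ = −αΔT + βΔS across each adjacent pair:
  99–118 m: −αΔT+βΔS = −(2 × 10⁻⁴)(-3.2)+(7.7 × 10⁻⁴)(-0.04) = 6.1 × 10⁻⁴ → stable
  118–199 m: −αΔT+βΔS = −(2 × 10⁻⁴)(+0.4)+(7.7 × 10⁻⁴)(+1.66) = 1.2 × 10⁻³ → stable
  199–200 m: −αΔT+βΔS = −(2 × 10⁻⁴)(-7.3)+(7.7 × 10⁻⁴)(+0.00) = 1.5 × 10⁻³ → stable
  200–209 m: −αΔT+βΔS = −(2 × 10⁻⁴)(+7.6)+(7.7 × 10⁻⁴)(+0.34) = -1.3 × 10⁻³ → UNSTABLE
The 200–209 m interval has Δρ < 0: lighter water underlies denser water.

200–209 m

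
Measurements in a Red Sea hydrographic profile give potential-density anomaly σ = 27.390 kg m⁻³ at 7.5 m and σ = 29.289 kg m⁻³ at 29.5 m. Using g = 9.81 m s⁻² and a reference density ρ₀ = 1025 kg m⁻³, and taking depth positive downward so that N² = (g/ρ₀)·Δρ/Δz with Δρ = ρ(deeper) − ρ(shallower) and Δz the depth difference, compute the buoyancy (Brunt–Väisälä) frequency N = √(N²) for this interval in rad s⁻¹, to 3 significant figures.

Δρ = 1029.289 − 1027.390 = 1.899 kg m⁻³ over Δz = 29.5 − 7.5 = 22 m.
N² = (9.81/1025) × (1.899/22) = 8.2613 × 10⁻⁴ s⁻².
N = √(8.2613 × 10⁻⁴) = 0.028742 rad s⁻¹ ≈ 0.0287 rad s⁻¹.

0.0287 rad s⁻¹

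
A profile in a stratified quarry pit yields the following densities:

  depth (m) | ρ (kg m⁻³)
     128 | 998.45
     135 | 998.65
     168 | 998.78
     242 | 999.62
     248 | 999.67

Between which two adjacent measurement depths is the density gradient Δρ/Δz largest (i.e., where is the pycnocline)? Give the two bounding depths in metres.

128–135 m

Compute the density gradient over each adjacent pair:
  128–135 m: Δρ/Δz = 0.20/7 = 0.029 kg m⁻⁴
  135–168 m: Δρ/Δz = 0.13/33 = 3.9 × 10⁻³ kg m⁻⁴
  168–242 m: Δρ/Δz = 0.84/74 = 0.011 kg m⁻⁴
  242–248 m: Δρ/Δz = 0.05/6 = 8.3 × 10⁻³ kg m⁻⁴
The largest gradient is in the 128–135 m interval — the pycnocline.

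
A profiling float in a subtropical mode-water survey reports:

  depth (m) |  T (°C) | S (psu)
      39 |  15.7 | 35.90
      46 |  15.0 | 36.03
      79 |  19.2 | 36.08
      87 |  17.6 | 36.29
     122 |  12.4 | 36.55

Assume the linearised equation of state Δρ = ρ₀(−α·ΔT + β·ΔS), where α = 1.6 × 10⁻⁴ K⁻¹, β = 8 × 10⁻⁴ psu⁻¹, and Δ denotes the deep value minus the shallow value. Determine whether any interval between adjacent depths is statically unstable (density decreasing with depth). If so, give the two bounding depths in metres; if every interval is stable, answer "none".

46–79 m

Evaluate Δρ/ρ₀ = −αΔT + βΔS across each adjacent pair:
  39–46 m: −αΔT+βΔS = −(1.6 × 10⁻⁴)(-0.7)+(8 × 10⁻⁴)(+0.13) = 2.2 × 10⁻⁴ → stable
  46–79 m: −αΔT+βΔS = −(1.6 × 10⁻⁴)(+4.2)+(8 × 10⁻⁴)(+0.05) = -6.3 × 10⁻⁴ → UNSTABLE
  79–87 m: −αΔT+βΔS = −(1.6 × 10⁻⁴)(-1.6)+(8 × 10⁻⁴)(+0.21) = 4.2 × 10⁻⁴ → stable
  87–122 m: −αΔT+βΔS = −(1.6 × 10⁻⁴)(-5.2)+(8 × 10⁻⁴)(+0.26) = 1.0 × 10⁻³ → stable
The 46–79 m interval has Δρ < 0: lighter water underlies denser water.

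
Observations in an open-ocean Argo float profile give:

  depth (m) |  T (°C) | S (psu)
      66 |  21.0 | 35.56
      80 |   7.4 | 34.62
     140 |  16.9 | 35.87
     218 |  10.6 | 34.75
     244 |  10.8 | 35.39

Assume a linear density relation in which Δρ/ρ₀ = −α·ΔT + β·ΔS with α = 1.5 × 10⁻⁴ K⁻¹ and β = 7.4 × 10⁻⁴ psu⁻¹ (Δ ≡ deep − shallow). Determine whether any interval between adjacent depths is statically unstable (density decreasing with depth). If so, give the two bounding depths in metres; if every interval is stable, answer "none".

80–140 m

Evaluate Δρ/ρ₀ = −αΔT + βΔS across each adjacent pair:
  66–80 m: −αΔT+βΔS = −(1.5 × 10⁻⁴)(-13.6)+(7.4 × 10⁻⁴)(-0.94) = 1.3 × 10⁻³ → stable
  80–140 m: −αΔT+βΔS = −(1.5 × 10⁻⁴)(+9.5)+(7.4 × 10⁻⁴)(+1.25) = -5.0 × 10⁻⁴ → UNSTABLE
  140–218 m: −αΔT+βΔS = −(1.5 × 10⁻⁴)(-6.3)+(7.4 × 10⁻⁴)(-1.12) = 1.2 × 10⁻⁴ → stable
  218–244 m: −αΔT+βΔS = −(1.5 × 10⁻⁴)(+0.2)+(7.4 × 10⁻⁴)(+0.64) = 4.4 × 10⁻⁴ → stable
The 80–140 m interval has Δρ < 0: lighter water underlies denser water.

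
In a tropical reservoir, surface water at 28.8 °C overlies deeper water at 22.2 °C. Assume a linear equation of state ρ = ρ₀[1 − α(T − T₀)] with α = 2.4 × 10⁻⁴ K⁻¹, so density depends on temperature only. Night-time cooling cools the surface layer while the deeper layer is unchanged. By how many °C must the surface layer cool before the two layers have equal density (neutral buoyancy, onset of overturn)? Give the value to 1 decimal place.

With temperature the only control, equal density requires T_surf′ = T_deep.
T_surf′ = 22.2 °C.
Cooling required: 28.8 − 22.2 = 6.6 °C.

6.6 °C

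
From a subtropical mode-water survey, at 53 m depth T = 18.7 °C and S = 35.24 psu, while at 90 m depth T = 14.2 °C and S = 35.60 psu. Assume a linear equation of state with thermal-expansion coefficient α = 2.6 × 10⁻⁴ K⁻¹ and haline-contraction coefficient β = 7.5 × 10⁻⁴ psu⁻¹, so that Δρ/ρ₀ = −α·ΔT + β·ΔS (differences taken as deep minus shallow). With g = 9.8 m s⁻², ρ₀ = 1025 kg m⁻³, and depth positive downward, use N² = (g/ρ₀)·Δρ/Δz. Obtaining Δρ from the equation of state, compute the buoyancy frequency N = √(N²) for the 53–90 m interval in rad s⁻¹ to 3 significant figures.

0.0195 rad s⁻¹

ΔT = -4.5 K, ΔS = +0.36 psu (deep − shallow).
Δρ/ρ₀ = −αΔT + βΔS = 1.17 × 10⁻³ + 2.70 × 10⁻⁴ = 1.44 × 10⁻³, so Δρ ≈ 1.476 kg m⁻³.
N² = (g/ρ₀)·Δρ/Δz = g·(Δρ/ρ₀)/Δz = 9.8 × 1.44 × 10⁻³ / 37 = 3.8141 × 10⁻⁴ s⁻².
N = √(3.8141 × 10⁻⁴) = 0.019530 rad s⁻¹ ≈ 0.0195 rad s⁻¹.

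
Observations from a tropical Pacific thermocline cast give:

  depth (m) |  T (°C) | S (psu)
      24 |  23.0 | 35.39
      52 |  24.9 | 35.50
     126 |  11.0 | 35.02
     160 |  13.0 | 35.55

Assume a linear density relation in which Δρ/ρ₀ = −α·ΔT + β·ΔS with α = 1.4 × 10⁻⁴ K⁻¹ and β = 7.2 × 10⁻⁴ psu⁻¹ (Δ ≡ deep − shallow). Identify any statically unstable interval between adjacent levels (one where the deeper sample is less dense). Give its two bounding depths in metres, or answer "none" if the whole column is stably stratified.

24–52 m

Evaluate Δρ/ρ₀ = −αΔT + βΔS across each adjacent pair:
  24–52 m: −αΔT+βΔS = −(1.4 × 10⁻⁴)(+1.9)+(7.2 × 10⁻⁴)(+0.11) = -1.9 × 10⁻⁴ → UNSTABLE
  52–126 m: −αΔT+βΔS = −(1.4 × 10⁻⁴)(-13.9)+(7.2 × 10⁻⁴)(-0.48) = 1.6 × 10⁻³ → stable
  126–160 m: −αΔT+βΔS = −(1.4 × 10⁻⁴)(+2.0)+(7.2 × 10⁻⁴)(+0.53) = 1.0 × 10⁻⁴ → stable
The 24–52 m interval has Δρ < 0: lighter water underlies denser water.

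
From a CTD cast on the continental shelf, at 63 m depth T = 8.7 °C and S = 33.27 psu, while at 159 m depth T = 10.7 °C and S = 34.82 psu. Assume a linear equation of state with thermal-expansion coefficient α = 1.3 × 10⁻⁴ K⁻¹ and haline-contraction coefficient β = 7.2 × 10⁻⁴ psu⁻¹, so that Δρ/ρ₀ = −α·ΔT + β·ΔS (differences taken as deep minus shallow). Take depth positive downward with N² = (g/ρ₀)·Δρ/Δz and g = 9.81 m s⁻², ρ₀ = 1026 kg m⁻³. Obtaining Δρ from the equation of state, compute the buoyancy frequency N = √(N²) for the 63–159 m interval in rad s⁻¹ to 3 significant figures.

9.35 × 10⁻³ rad s⁻¹

ΔT = +2.0 K, ΔS = +1.55 psu (deep − shallow).
Δρ/ρ₀ = −αΔT + βΔS = -2.60 × 10⁻⁴ + 1.116 × 10⁻³ = 8.56 × 10⁻⁴, so Δρ ≈ 0.8783 kg m⁻³.
N² = (g/ρ₀)·Δρ/Δz = g·(Δρ/ρ₀)/Δz = 9.81 × 8.56 × 10⁻⁴ / 96 = 8.7472 × 10⁻⁵ s⁻².
N = √(8.7472 × 10⁻⁵) = 9.3526 × 10⁻³ rad s⁻¹ ≈ 9.35 × 10⁻³ rad s⁻¹.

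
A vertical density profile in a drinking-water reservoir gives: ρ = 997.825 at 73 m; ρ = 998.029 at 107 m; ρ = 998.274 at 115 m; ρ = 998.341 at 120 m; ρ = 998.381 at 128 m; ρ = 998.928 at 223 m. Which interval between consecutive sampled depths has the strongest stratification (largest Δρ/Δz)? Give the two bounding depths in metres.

107–115 m

Compute the density gradient over each adjacent pair:
  73–107 m: Δρ/Δz = 0.204/34 = 6.0 × 10⁻³ kg m⁻⁴
  107–115 m: Δρ/Δz = 0.245/8 = 0.031 kg m⁻⁴
  115–120 m: Δρ/Δz = 0.067/5 = 0.013 kg m⁻⁴
  120–128 m: Δρ/Δz = 0.040/8 = 5.0 × 10⁻³ kg m⁻⁴
  128–223 m: Δρ/Δz = 0.547/95 = 5.8 × 10⁻³ kg m⁻⁴
The largest gradient is in the 107–115 m interval — the pycnocline.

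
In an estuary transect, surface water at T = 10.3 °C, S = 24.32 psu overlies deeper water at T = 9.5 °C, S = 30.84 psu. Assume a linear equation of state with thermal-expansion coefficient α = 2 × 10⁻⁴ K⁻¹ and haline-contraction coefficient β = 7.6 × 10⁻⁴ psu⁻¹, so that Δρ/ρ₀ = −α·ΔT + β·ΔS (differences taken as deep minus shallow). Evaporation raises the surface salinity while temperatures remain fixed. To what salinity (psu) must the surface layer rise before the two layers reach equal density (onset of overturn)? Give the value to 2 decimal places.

31.05 psu

Neutral buoyancy requires −α(T_deep − T_surf) + β(S_deep − S_surf′) = 0.
S_surf′ = S_deep − (α/β)·ΔT = 30.84 − (2 × 10⁻⁴/7.6 × 10⁻⁴)·(-0.8) = 31.0505 psu.
Increase required: 31.0505 − 24.32 = 6.7305 psu.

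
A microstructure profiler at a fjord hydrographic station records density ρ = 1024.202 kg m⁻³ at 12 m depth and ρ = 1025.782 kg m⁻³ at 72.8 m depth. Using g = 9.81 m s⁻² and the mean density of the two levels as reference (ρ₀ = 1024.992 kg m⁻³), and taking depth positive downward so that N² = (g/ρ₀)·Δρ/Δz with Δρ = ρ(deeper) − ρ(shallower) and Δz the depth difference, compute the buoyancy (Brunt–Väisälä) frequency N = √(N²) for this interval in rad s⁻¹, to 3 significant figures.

Δρ = 1025.782 − 1024.202 = 1.580 kg m⁻³ over Δz = 72.8 − 12 = 60.8 m.
N² = (9.81/1024.992) × (1.580/60.8) = 2.4872 × 10⁻⁴ s⁻².
N = √(2.4872 × 10⁻⁴) = 0.015771 rad s⁻¹ ≈ 0.0158 rad s⁻¹.

0.0158 rad s⁻¹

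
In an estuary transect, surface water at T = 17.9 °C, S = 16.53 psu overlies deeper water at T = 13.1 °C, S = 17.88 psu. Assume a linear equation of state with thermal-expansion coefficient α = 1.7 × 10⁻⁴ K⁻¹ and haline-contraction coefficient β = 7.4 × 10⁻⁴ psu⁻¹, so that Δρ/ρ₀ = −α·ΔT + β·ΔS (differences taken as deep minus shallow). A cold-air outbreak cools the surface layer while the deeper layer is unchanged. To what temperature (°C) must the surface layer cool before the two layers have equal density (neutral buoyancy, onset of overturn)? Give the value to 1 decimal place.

7.2 °C

Neutral buoyancy requires Δρ = 0, i.e. −α(T_deep − T_surf′) + β(S_deep − S_surf) = 0.
T_surf′ = T_deep − (β/α)·ΔS = 13.1 − (7.4 × 10⁻⁴/1.7 × 10⁻⁴)·(+1.35) = 7.224 °C.
Cooling required: 17.9 − (7.224) = 10.676 °C.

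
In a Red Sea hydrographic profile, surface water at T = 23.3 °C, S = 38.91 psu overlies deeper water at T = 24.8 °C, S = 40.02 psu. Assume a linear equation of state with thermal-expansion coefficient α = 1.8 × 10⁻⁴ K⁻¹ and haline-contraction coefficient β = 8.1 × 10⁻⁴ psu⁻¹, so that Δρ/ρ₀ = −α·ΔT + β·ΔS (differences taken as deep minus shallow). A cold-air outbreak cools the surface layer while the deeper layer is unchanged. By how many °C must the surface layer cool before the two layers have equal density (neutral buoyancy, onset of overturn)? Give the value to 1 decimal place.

Neutral buoyancy requires Δρ = 0, i.e. −α(T_deep − T_surf′) + β(S_deep − S_surf) = 0.
T_surf′ = T_deep − (β/α)·ΔS = 24.8 − (8.1 × 10⁻⁴/1.8 × 10⁻⁴)·(+1.11) = 19.805 °C.
Cooling required: 23.3 − (19.805) = 3.495 °C.

3.5 °C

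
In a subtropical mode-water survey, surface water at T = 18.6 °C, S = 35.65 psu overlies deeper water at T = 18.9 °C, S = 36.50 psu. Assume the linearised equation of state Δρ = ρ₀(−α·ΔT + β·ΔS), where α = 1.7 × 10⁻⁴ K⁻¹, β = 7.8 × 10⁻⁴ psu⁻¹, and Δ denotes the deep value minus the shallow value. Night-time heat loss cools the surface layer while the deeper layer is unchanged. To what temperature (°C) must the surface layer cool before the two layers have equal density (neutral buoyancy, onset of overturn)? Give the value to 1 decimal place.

15.0 °C

Neutral buoyancy requires Δρ = 0, i.e. −α(T_deep − T_surf′) + β(S_deep − S_surf) = 0.
T_surf′ = T_deep − (β/α)·ΔS = 18.9 − (7.8 × 10⁻⁴/1.7 × 10⁻⁴)·(+0.85) = 15.000 °C.
Cooling required: 18.6 − (15.000) = 3.600 °C.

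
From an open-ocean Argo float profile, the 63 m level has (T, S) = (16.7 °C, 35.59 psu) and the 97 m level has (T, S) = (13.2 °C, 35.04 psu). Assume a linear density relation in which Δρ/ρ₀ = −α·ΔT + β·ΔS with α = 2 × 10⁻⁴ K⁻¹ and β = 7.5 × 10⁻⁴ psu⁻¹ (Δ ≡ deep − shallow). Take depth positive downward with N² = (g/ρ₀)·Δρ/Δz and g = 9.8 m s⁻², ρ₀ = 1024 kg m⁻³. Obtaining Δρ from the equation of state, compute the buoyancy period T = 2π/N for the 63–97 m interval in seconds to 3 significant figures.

ΔT = -3.5 K, ΔS = -0.55 psu (deep − shallow).
Δρ/ρ₀ = −αΔT + βΔS = 7.00 × 10⁻⁴ − 4.125 × 10⁻⁴ = 2.875 × 10⁻⁴, so Δρ ≈ 0.2944 kg m⁻³.
N² = (g/ρ₀)·Δρ/Δz = g·(Δρ/ρ₀)/Δz = 9.8 × 2.875 × 10⁻⁴ / 34 = 8.2868 × 10⁻⁵ s⁻².
N = √(8.2868 × 10⁻⁵) = 9.1032 × 10⁻³ rad s⁻¹ → T = 2π/N = 690.22 s ≈ 690 s.

690 s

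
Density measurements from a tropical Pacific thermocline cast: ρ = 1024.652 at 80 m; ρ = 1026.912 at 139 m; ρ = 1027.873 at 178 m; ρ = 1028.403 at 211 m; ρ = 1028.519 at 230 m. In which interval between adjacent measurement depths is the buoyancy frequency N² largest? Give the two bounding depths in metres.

Compute the density gradient over each adjacent pair:
  80–139 m: Δρ/Δz = 2.260/59 = 0.038 kg m⁻⁴
  139–178 m: Δρ/Δz = 0.961/39 = 0.025 kg m⁻⁴
  178–211 m: Δρ/Δz = 0.530/33 = 0.016 kg m⁻⁴
  211–230 m: Δρ/Δz = 0.116/19 = 6.1 × 10⁻³ kg m⁻⁴
The largest gradient is in the 80–139 m interval — the pycnocline.

80–139 m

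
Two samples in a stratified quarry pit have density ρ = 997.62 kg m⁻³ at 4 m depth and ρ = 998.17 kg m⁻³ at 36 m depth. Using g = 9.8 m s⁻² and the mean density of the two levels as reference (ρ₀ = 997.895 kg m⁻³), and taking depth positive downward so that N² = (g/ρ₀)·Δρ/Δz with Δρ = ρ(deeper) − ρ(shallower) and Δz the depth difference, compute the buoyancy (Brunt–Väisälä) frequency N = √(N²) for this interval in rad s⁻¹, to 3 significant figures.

0.0130 rad s⁻¹

Δρ = 998.17 − 997.62 = 0.55 kg m⁻³ over Δz = 36 − 4 = 32 m.
N² = (9.8/997.895) × (0.55/32) = 1.6879 × 10⁻⁴ s⁻².
N = √(1.6879 × 10⁻⁴) = 0.012992 rad s⁻¹ ≈ 0.0130 rad s⁻¹.
N² > 0, so the interval is statically stable.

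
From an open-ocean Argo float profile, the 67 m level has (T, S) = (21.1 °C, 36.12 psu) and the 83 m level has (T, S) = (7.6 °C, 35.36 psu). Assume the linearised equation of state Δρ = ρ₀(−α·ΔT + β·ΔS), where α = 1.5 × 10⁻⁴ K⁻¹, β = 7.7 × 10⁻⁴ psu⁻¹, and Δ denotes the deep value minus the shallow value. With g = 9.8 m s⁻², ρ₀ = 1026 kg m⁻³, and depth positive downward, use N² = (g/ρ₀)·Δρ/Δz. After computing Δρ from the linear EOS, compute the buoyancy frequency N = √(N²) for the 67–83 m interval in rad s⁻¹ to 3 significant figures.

ΔT = -13.5 K, ΔS = -0.76 psu (deep − shallow).
Δρ/ρ₀ = −αΔT + βΔS = 2.025 × 10⁻³ − 5.852 × 10⁻⁴ = 1.4398 × 10⁻³, so Δρ ≈ 1.477 kg m⁻³.
N² = (g/ρ₀)·Δρ/Δz = g·(Δρ/ρ₀)/Δz = 9.8 × 1.4398 × 10⁻³ / 16 = 8.8188 × 10⁻⁴ s⁻².
N = √(8.8188 × 10⁻⁴) = 0.029696 rad s⁻¹ ≈ 0.0297 rad s⁻¹.

0.0297 rad s⁻¹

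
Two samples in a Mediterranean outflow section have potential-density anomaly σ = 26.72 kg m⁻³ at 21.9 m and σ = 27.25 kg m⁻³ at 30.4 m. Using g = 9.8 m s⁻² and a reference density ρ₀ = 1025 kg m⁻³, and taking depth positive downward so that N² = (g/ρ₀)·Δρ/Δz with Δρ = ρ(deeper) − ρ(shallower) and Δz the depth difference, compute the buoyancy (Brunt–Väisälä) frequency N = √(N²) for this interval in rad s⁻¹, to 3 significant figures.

0.0244 rad s⁻¹

Δρ = 1027.25 − 1026.72 = 0.53 kg m⁻³ over Δz = 30.4 − 21.9 = 8.5 m.
N² = (9.8/1025) × (0.53/8.5) = 5.9615 × 10⁻⁴ s⁻².
N = √(5.9615 × 10⁻⁴) = 0.024416 rad s⁻¹ ≈ 0.0244 rad s⁻¹.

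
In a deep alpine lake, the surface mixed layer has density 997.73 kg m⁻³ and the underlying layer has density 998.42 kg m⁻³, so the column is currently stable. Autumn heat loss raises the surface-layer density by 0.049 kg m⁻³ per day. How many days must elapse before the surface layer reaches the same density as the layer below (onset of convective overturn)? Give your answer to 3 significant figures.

14.1 days

Density deficit of the surface layer: 998.42 − 997.73 = 0.69 kg m⁻³.
Required change = 0.69 / 0.049 = 14.1 days.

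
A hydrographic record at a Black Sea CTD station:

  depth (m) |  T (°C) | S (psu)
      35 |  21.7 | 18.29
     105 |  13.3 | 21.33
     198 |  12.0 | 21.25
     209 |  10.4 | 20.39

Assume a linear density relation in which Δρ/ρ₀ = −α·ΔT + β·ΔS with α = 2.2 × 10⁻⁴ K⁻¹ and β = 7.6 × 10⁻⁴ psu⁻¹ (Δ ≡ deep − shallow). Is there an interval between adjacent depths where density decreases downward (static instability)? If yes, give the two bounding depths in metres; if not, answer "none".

198–209 m

Evaluate Δρ/ρ₀ = −αΔT + βΔS across each adjacent pair:
  35–105 m: −αΔT+βΔS = −(2.2 × 10⁻⁴)(-8.4)+(7.6 × 10⁻⁴)(+3.04) = 4.2 × 10⁻³ → stable
  105–198 m: −αΔT+βΔS = −(2.2 × 10⁻⁴)(-1.3)+(7.6 × 10⁻⁴)(-0.08) = 2.3 × 10⁻⁴ → stable
  198–209 m: −αΔT+βΔS = −(2.2 × 10⁻⁴)(-1.6)+(7.6 × 10⁻⁴)(-0.86) = -3.0 × 10⁻⁴ → UNSTABLE
The 198–209 m interval has Δρ < 0: lighter water underlies denser water.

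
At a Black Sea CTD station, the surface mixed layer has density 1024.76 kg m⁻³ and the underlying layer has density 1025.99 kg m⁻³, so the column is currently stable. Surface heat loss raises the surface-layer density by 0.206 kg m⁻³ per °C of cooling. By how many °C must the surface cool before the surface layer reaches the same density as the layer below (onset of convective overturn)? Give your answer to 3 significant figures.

Density deficit of the surface layer: 1025.99 − 1024.76 = 1.23 kg m⁻³.
Required change = 1.23 / 0.206 = 5.97 °C.

5.97 °C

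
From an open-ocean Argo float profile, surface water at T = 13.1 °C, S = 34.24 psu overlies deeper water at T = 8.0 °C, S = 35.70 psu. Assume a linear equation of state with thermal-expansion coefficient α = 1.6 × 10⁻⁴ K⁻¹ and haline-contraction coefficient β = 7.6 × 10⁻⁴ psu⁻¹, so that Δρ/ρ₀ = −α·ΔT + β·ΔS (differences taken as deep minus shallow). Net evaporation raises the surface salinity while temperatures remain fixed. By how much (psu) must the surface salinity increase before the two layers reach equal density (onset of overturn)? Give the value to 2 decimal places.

2.53 psu

Neutral buoyancy requires −α(T_deep − T_surf) + β(S_deep − S_surf′) = 0.
S_surf′ = S_deep − (α/β)·ΔT = 35.70 − (1.6 × 10⁻⁴/7.6 × 10⁻⁴)·(-5.1) = 36.7737 psu.
Increase required: 36.7737 − 34.24 = 2.5337 psu.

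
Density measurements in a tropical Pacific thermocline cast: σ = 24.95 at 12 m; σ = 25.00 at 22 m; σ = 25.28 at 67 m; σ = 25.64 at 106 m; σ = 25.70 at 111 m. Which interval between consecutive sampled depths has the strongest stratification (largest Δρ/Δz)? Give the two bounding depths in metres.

Compute the density gradient over each adjacent pair:
  12–22 m: Δρ/Δz = 0.05/10 = 5.0 × 10⁻³ kg m⁻⁴
  22–67 m: Δρ/Δz = 0.28/45 = 6.2 × 10⁻³ kg m⁻⁴
  67–106 m: Δρ/Δz = 0.36/39 = 9.2 × 10⁻³ kg m⁻⁴
  106–111 m: Δρ/Δz = 0.06/5 = 0.012 kg m⁻⁴
The largest gradient is in the 106–111 m interval — the pycnocline.

106–111 m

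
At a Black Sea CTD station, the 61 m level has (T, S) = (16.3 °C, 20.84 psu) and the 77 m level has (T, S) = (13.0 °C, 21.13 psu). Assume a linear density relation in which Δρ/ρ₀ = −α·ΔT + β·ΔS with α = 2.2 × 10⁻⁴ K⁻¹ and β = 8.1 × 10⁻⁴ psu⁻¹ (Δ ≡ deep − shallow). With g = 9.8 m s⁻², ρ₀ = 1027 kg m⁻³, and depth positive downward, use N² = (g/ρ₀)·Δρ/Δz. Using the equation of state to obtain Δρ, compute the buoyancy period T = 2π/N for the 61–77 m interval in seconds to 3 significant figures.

259 s

ΔT = -3.3 K, ΔS = +0.29 psu (deep − shallow).
Δρ/ρ₀ = −αΔT + βΔS = 7.26 × 10⁻⁴ + 2.349 × 10⁻⁴ = 9.609 × 10⁻⁴, so Δρ ≈ 0.9868 kg m⁻³.
N² = (g/ρ₀)·Δρ/Δz = g·(Δρ/ρ₀)/Δz = 9.8 × 9.609 × 10⁻⁴ / 16 = 5.8855 × 10⁻⁴ s⁻².
N = √(5.8855 × 10⁻⁴) = 0.024260 rad s⁻¹ → T = 2π/N = 258.99 s ≈ 259 s.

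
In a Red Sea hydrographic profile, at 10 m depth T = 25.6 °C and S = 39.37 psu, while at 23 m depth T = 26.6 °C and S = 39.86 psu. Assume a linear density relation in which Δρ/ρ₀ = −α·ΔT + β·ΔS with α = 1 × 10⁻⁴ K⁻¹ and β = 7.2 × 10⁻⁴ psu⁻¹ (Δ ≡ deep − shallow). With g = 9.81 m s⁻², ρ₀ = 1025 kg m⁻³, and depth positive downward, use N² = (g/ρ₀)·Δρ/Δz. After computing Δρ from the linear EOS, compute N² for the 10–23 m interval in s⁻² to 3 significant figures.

1.91 × 10⁻⁴ s⁻²

ΔT = +1.0 K, ΔS = +0.49 psu (deep − shallow).
Δρ/ρ₀ = −αΔT + βΔS = -1.00 × 10⁻⁴ + 3.528 × 10⁻⁴ = 2.528 × 10⁻⁴, so Δρ ≈ 0.2591 kg m⁻³.
N² = (g/ρ₀)·Δρ/Δz = g·(Δρ/ρ₀)/Δz = 9.81 × 2.528 × 10⁻⁴ / 13 = 1.9077 × 10⁻⁴ s⁻² ≈ 1.91 × 10⁻⁴ s⁻².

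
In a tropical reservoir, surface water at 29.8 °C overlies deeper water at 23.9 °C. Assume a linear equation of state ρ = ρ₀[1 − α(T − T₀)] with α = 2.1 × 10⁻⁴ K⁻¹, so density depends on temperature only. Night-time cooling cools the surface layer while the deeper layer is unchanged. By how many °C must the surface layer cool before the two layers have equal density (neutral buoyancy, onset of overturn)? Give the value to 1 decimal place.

5.9 °C

With temperature the only control, equal density requires T_surf′ = T_deep.
T_surf′ = 23.9 °C.
Cooling required: 29.8 − 23.9 = 5.9 °C.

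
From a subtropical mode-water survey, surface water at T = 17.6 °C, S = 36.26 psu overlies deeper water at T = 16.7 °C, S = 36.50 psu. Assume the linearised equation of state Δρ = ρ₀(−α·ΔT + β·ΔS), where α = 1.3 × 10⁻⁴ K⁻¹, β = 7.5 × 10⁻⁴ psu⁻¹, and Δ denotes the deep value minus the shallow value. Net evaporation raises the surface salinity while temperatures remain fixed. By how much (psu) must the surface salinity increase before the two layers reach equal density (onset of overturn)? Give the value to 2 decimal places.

0.40 psu

Neutral buoyancy requires −α(T_deep − T_surf) + β(S_deep − S_surf′) = 0.
S_surf′ = S_deep − (α/β)·ΔT = 36.50 − (1.3 × 10⁻⁴/7.5 × 10⁻⁴)·(-0.9) = 36.6560 psu.
Increase required: 36.6560 − 36.26 = 0.3960 psu.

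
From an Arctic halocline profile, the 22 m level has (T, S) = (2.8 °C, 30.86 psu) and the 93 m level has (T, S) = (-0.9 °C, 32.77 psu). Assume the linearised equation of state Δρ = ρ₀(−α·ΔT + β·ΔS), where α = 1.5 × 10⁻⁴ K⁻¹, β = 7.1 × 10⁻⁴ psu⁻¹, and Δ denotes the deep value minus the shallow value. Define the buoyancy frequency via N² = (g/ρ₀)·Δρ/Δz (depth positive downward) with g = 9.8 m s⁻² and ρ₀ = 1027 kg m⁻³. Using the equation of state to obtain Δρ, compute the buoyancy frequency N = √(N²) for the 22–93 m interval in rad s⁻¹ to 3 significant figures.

ΔT = -3.7 K, ΔS = +1.91 psu (deep − shallow).
Δρ/ρ₀ = −αΔT + βΔS = 5.55 × 10⁻⁴ + 1.3561 × 10⁻³ = 1.9111 × 10⁻³, so Δρ ≈ 1.963 kg m⁻³.
N² = (g/ρ₀)·Δρ/Δz = g·(Δρ/ρ₀)/Δz = 9.8 × 1.9111 × 10⁻³ / 71 = 2.6379 × 10⁻⁴ s⁻².
N = √(2.6379 × 10⁻⁴) = 0.016242 rad s⁻¹ ≈ 0.0162 rad s⁻¹.

0.0162 rad s⁻¹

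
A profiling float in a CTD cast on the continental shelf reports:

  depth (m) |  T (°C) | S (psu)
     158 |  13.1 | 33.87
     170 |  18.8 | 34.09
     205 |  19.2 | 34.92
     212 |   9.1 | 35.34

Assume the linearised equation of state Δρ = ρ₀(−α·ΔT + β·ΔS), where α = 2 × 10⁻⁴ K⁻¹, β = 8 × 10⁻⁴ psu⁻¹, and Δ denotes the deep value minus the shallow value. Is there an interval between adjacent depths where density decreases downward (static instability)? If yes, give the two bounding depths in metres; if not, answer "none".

158–170 m

Evaluate Δρ/ρ₀ = −αΔT + βΔS across each adjacent pair:
  158–170 m: −αΔT+βΔS = −(2 × 10⁻⁴)(+5.7)+(8 × 10⁻⁴)(+0.22) = -9.6 × 10⁻⁴ → UNSTABLE
  170–205 m: −αΔT+βΔS = −(2 × 10⁻⁴)(+0.4)+(8 × 10⁻⁴)(+0.83) = 5.8 × 10⁻⁴ → stable
  205–212 m: −αΔT+βΔS = −(2 × 10⁻⁴)(-10.1)+(8 × 10⁻⁴)(+0.42) = 2.4 × 10⁻³ → stable
The 158–170 m interval has Δρ < 0: lighter water underlies denser water.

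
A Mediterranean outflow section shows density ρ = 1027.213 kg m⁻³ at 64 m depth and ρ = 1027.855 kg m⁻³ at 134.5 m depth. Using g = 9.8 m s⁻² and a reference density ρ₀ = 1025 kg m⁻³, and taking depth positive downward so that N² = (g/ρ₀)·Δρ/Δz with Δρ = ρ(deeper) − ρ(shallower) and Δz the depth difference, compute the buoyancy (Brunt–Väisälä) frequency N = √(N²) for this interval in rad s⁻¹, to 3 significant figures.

9.33 × 10⁻³ rad s⁻¹

Δρ = 1027.855 − 1027.213 = 0.642 kg m⁻³ over Δz = 134.5 − 64 = 70.5 m.
N² = (9.8/1025) × (0.642/70.5) = 8.7066 × 10⁻⁵ s⁻².
N = √(8.7066 × 10⁻⁵) = 9.3309 × 10⁻³ rad s⁻¹ ≈ 9.33 × 10⁻³ rad s⁻¹.
Since Δρ > 0 the layer is stably stratified.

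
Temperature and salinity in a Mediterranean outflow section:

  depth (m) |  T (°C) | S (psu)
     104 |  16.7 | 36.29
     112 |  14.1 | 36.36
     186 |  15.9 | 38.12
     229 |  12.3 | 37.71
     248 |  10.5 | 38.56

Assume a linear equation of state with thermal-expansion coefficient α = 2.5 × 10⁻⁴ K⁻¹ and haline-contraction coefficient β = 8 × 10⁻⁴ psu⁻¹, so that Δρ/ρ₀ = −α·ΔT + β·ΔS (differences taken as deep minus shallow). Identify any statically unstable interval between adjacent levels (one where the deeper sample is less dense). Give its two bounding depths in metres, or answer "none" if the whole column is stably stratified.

Evaluate Δρ/ρ₀ = −αΔT + βΔS across each adjacent pair:
  104–112 m: −αΔT+βΔS = −(2.5 × 10⁻⁴)(-2.6)+(8 × 10⁻⁴)(+0.07) = 7.1 × 10⁻⁴ → stable
  112–186 m: −αΔT+βΔS = −(2.5 × 10⁻⁴)(+1.8)+(8 × 10⁻⁴)(+1.76) = 9.6 × 10⁻⁴ → stable
  186–229 m: −αΔT+βΔS = −(2.5 × 10⁻⁴)(-3.6)+(8 × 10⁻⁴)(-0.41) = 5.7 × 10⁻⁴ → stable
  229–248 m: −αΔT+βΔS = −(2.5 × 10⁻⁴)(-1.8)+(8 × 10⁻⁴)(+0.85) = 1.1 × 10⁻³ → stable
Every interval has Δρ > 0: the column is stably stratified throughout.

none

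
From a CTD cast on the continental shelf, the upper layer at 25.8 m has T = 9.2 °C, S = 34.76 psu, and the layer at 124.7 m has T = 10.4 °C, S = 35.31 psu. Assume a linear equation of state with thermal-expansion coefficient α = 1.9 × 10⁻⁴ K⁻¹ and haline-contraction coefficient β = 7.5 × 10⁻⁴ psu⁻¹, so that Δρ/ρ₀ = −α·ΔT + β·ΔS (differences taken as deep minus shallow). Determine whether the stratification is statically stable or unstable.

ΔT = 10.4 − 9.2 = +1.2 K and ΔS = 35.31 − 34.76 = +0.55 psu (deep − shallow).
−αΔT = -2.28 × 10⁻⁴; βΔS = 4.125 × 10⁻⁴; sum Δρ/ρ₀ = 1.845 × 10⁻⁴.
Δρ/ρ₀ > 0, so Δρ > 0: deeper water is denser → statically stable.

stable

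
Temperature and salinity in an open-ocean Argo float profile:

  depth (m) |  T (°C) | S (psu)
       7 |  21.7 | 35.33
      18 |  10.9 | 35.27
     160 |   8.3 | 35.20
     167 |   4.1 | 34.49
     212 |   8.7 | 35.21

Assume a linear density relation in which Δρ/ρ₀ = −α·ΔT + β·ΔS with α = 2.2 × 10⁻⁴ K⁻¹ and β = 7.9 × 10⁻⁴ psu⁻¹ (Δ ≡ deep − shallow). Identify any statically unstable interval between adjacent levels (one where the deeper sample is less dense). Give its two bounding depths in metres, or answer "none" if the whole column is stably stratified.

167–212 m

Evaluate Δρ/ρ₀ = −αΔT + βΔS across each adjacent pair:
  7–18 m: −αΔT+βΔS = −(2.2 × 10⁻⁴)(-10.8)+(7.9 × 10⁻⁴)(-0.06) = 2.3 × 10⁻³ → stable
  18–160 m: −αΔT+βΔS = −(2.2 × 10⁻⁴)(-2.6)+(7.9 × 10⁻⁴)(-0.07) = 5.2 × 10⁻⁴ → stable
  160–167 m: −αΔT+βΔS = −(2.2 × 10⁻⁴)(-4.2)+(7.9 × 10⁻⁴)(-0.71) = 3.6 × 10⁻⁴ → stable
  167–212 m: −αΔT+βΔS = −(2.2 × 10⁻⁴)(+4.6)+(7.9 × 10⁻⁴)(+0.72) = -4.4 × 10⁻⁴ → UNSTABLE
The 167–212 m interval has Δρ < 0: lighter water underlies denser water.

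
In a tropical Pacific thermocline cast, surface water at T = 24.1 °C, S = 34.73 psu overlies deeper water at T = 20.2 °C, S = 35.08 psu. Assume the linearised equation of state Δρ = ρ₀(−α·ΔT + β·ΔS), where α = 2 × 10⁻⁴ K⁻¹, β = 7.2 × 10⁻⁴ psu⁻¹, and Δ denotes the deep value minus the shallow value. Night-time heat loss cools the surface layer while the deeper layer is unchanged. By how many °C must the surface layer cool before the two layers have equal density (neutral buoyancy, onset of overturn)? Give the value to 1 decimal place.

5.2 °C

Neutral buoyancy requires Δρ = 0, i.e. −α(T_deep − T_surf′) + β(S_deep − S_surf) = 0.
T_surf′ = T_deep − (β/α)·ΔS = 20.2 − (7.2 × 10⁻⁴/2 × 10⁻⁴)·(+0.35) = 18.940 °C.
Cooling required: 24.1 − (18.940) = 5.160 °C.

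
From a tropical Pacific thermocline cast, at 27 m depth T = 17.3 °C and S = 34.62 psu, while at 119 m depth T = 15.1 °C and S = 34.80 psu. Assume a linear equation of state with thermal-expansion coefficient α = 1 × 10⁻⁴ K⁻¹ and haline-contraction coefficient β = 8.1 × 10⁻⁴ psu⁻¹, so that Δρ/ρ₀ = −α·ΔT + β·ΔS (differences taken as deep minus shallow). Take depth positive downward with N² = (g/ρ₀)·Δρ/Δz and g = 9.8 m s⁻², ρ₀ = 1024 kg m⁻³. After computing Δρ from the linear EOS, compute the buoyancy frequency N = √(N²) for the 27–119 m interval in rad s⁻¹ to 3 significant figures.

6.24 × 10⁻³ rad s⁻¹

ΔT = -2.2 K, ΔS = +0.18 psu (deep − shallow).
Δρ/ρ₀ = −αΔT + βΔS = 2.20 × 10⁻⁴ + 1.458 × 10⁻⁴ = 3.658 × 10⁻⁴, so Δρ ≈ 0.3746 kg m⁻³.
N² = (g/ρ₀)·Δρ/Δz = g·(Δρ/ρ₀)/Δz = 9.8 × 3.658 × 10⁻⁴ / 92 = 3.8966 × 10⁻⁵ s⁻².
N = √(3.8966 × 10⁻⁵) = 6.2423 × 10⁻³ rad s⁻¹ ≈ 6.24 × 10⁻³ rad s⁻¹.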